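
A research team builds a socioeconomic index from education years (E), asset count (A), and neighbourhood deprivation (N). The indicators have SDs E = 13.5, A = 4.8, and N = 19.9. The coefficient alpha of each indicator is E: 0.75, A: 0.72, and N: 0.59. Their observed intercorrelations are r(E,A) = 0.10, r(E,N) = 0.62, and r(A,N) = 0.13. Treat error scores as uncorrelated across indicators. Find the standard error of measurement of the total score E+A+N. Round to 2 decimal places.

Var(total) = 601.3 + 370.921 = 972.221.
True-score variance = 386.922 + 370.921 = 757.843, so reliability = 0.7795.
Error variance = 972.221 − 757.843 = 214.378; SEM = √214.378 = 14.64.

14.64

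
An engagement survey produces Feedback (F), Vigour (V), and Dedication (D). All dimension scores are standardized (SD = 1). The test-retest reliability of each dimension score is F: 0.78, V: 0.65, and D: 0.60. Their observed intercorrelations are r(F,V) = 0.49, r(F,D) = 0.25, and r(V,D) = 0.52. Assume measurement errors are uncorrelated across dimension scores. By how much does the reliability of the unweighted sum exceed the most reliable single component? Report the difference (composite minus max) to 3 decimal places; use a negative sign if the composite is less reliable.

0.044

Var(sum) = 3 + 2.52 = 5.52; true-score variance = 2.03 + 2.52 = 4.55; composite reliability = 0.8243.
Max component reliability = 0.7800.
Difference = 0.8243 − 0.7800 = 0.044.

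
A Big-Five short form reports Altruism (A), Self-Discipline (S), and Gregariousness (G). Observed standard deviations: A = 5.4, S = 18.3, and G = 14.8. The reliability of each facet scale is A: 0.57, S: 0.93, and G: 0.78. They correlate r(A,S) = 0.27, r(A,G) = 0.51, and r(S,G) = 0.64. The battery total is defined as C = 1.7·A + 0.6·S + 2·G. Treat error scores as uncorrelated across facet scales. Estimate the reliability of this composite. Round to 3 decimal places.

0.870

Var(C) = 1.7²·5.4² + 0.6²·18.3² + 2²·14.8² + 2·[1.02·5.4·18.3·0.27 + 3.4·5.4·14.8·0.51 + 1.2·18.3·14.8·0.64] = 1080.99 + 747.603 = 1828.6.
Because errors are independent across components, Cov(Tᵢ,Tⱼ) = Cov(Xᵢ,Xⱼ); the off-diagonal part of the true-score variance is the same as above.
True-score variance = [1.7²·5.4²·0.57 + 0.6²·18.3²·0.93 + 2²·14.8²·0.78] + 747.603 = 843.561 + 747.603 = 1591.16.
Reliability = 1591.16 / 1828.6 = 0.870.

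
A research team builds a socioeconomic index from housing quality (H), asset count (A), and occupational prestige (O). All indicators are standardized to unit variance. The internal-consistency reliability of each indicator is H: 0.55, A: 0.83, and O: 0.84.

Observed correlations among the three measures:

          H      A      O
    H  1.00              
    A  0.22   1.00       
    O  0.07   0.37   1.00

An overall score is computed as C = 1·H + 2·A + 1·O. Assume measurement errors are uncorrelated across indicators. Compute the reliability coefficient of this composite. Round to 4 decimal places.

Var(C) = 1 + 2² + 1 + 2·[2·0.22 + 0.07 + 2·0.37] = 6 + 2.5 = 8.5.
Under uncorrelated errors the observed covariances equal the true-score covariances, so only the own-variance terms attenuate.
True-score variance = [0.55 + 2²·0.83 + 0.84] + 2.5 = 4.71 + 2.5 = 7.21.
Reliability = 7.21 / 8.5 = 0.8482.

0.8482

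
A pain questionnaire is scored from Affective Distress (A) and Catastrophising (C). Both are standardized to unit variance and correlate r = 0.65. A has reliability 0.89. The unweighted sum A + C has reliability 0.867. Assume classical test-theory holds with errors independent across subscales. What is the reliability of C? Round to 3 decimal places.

0.671

Var(A+C) = 2 + 2·0.65 = 3.300.
True-score variance = ρ_A + ρ_C + 2·0.65, so 0.867 = (0.89 + ρ_C + 1.30) / 3.300.
ρ_C = 0.867·3.300 − 0.89 − 1.30 = 0.671.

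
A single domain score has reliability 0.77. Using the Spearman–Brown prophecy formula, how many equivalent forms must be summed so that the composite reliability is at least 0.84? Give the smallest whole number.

k ≥ ρ*(1−ρ₁)/(ρ₁(1−ρ*)) = 0.84·0.23 / (0.77·0.16) = 1.568.
Smallest integer k = 2.

2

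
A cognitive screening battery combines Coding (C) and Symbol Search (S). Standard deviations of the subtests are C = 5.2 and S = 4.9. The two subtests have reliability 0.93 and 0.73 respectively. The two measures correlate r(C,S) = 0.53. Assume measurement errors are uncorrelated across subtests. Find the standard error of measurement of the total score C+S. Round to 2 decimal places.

2.89

Var(total) = 51.05 + 27.0088 = 78.0588.
True-score variance = 42.6745 + 27.0088 = 69.6833, so reliability = 0.8927.
Error variance = 78.0588 − 69.6833 = 8.3755; SEM = √8.3755 = 2.89.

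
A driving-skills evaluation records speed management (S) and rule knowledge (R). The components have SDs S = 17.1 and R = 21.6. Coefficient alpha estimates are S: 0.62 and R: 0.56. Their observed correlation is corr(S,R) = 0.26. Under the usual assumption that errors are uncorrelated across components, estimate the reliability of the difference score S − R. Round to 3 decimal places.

Var(S−R) = 17.1² + 21.6² − 2·17.1·21.6·0.26 = 758.97 − 192.067 = 566.903.
Because errors are independent across components, Cov(Tᵢ,Tⱼ) = Cov(Xᵢ,Xⱼ); the off-diagonal part of the true-score variance is the same as above.
True-score variance = [17.1²·0.62 + 21.6²·0.56] − 192.067 = 442.568 − 192.067 = 250.501.
Reliability = 250.501 / 566.903 = 0.442.

0.442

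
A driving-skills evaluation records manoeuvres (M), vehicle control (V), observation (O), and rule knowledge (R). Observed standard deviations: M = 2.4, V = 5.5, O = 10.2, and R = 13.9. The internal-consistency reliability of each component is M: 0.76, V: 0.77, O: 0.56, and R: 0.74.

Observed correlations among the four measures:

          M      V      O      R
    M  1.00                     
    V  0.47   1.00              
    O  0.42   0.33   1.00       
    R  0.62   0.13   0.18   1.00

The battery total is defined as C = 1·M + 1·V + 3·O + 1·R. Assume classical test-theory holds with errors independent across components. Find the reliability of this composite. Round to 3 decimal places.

Var(C) = 2.4² + 5.5² + 3²·10.2² + 13.9² + 2·[2.4·5.5·0.47 + 3·2.4·10.2·0.42 + 2.4·13.9·0.62 + 3·5.5·10.2·0.33 + 5.5·13.9·0.13 + 3·10.2·13.9·0.18] = 1165.58 + 399.541 = 1565.12.
Because errors are independent across components, Cov(Tᵢ,Tⱼ) = Cov(Xᵢ,Xⱼ); the off-diagonal part of the true-score variance is the same as above.
True-score variance = [2.4²·0.76 + 5.5²·0.77 + 3²·10.2²·0.56 + 13.9²·0.74] + 399.541 = 695.007 + 399.541 = 1094.55.
Reliability = 1094.55 / 1565.12 = 0.699.

0.699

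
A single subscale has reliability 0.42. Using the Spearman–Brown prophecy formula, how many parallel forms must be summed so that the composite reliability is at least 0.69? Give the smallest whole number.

k ≥ ρ*(1−ρ₁)/(ρ₁(1−ρ*)) = 0.69·0.58 / (0.42·0.31) = 3.074.
Smallest integer k = 4.

4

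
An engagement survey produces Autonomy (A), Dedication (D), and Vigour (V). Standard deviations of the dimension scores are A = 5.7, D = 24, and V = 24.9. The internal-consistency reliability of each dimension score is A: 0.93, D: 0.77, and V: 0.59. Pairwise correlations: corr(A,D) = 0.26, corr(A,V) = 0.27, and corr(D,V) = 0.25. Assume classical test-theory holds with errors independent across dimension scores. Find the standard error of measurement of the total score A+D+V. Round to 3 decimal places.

Var(total) = 1228.5 + 446.578 = 1675.08.
True-score variance = 839.542 + 446.578 = 1286.12, so reliability = 0.7678.
Error variance = 1675.08 − 1286.12 = 388.958; SEM = √388.958 = 19.722.

19.722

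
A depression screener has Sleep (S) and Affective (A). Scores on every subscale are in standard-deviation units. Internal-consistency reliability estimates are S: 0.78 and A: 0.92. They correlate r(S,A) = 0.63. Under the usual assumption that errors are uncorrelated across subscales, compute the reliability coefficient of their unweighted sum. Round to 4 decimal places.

Var(S+A) = 2 + 2·[0.63] = 2 + 1.26 = 3.26.
Under uncorrelated errors the observed covariances equal the true-score covariances, so only the own-variance terms attenuate.
True-score variance = [0.78 + 0.92] + 1.26 = 1.7 + 1.26 = 2.96.
Reliability = 2.96 / 3.26 = 0.9080.

0.9080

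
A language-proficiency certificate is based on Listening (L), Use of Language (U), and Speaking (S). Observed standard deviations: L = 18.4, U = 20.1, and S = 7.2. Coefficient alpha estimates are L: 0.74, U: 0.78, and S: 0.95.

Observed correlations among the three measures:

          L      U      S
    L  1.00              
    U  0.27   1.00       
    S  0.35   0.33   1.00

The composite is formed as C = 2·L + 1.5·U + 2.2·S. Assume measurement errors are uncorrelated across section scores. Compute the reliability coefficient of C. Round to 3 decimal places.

0.853

Var(C) = 2²·18.4² + 1.5²·20.1² + 2.2²·7.2² + 2·[3·18.4·20.1·0.27 + 4.4·18.4·7.2·0.35 + 3.3·20.1·7.2·0.33] = 2514.17 + 1322.38 = 3836.55.
Under uncorrelated errors the observed covariances equal the true-score covariances, so only the own-variance terms attenuate.
True-score variance = [2²·18.4²·0.74 + 1.5²·20.1²·0.78 + 2.2²·7.2²·0.95] + 1322.38 = 1949.54 + 1322.38 = 3271.91.
Reliability = 3271.91 / 3836.55 = 0.853.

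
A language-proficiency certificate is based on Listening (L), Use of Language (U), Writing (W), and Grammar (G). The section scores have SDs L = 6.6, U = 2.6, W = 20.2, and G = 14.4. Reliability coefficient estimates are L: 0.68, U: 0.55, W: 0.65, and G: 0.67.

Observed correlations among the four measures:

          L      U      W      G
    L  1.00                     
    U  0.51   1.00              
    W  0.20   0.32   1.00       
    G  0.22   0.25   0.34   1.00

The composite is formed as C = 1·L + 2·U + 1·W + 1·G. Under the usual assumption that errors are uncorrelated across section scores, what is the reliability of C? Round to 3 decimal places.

0.788

Var(C) = 6.6² + 2²·2.6² + 20.2² + 14.4² + 2·[2·6.6·2.6·0.51 + 6.6·20.2·0.20 + 6.6·14.4·0.22 + 2·2.6·20.2·0.32 + 2·2.6·14.4·0.25 + 20.2·14.4·0.34] = 686 + 432.616 = 1118.62.
Because errors are independent across components, Cov(Tᵢ,Tⱼ) = Cov(Xᵢ,Xⱼ); the off-diagonal part of the true-score variance is the same as above.
True-score variance = [6.6²·0.68 + 2²·2.6²·0.55 + 20.2²·0.65 + 14.4²·0.67] + 432.616 = 448.65 + 432.616 = 881.266.
Reliability = 881.266 / 1118.62 = 0.788.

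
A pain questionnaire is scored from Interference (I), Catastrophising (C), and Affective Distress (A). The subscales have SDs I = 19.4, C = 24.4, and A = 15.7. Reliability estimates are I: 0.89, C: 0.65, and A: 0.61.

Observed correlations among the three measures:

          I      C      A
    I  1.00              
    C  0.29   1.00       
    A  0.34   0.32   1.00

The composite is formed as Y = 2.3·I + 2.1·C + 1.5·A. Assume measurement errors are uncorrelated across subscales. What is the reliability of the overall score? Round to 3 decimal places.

Var(Y) = 2.3²·19.4² + 2.1²·24.4² + 1.5²·15.7² + 2·[4.83·19.4·24.4·0.29 + 3.45·19.4·15.7·0.34 + 3.15·24.4·15.7·0.32] = 5171.08 + 2812.9 = 7983.99.
Because errors are independent across components, Cov(Tᵢ,Tⱼ) = Cov(Xᵢ,Xⱼ); the off-diagonal part of the true-score variance is the same as above.
True-score variance = [2.3²·19.4²·0.89 + 2.1²·24.4²·0.65 + 1.5²·15.7²·0.61] + 2812.9 = 3816.85 + 2812.9 = 6629.75.
Reliability = 6629.75 / 7983.99 = 0.830.

0.830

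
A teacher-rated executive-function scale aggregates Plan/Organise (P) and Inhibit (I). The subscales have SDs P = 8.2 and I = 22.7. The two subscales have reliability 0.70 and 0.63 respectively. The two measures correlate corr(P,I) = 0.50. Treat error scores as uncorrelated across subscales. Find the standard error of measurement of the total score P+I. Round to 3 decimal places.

14.520

Var(total) = 582.53 + 186.14 = 768.67.
True-score variance = 371.701 + 186.14 = 557.841, so reliability = 0.7257.
Error variance = 768.67 − 557.841 = 210.829; SEM = √210.829 = 14.520.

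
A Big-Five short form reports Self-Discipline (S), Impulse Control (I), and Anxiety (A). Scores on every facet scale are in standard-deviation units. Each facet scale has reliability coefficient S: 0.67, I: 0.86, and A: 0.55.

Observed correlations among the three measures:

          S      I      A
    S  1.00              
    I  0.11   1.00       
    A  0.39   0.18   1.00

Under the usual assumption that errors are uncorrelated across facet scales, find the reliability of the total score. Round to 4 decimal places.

Var(S+I+A) = 3 + 2·[0.11 + 0.39 + 0.18] = 3 + 1.36 = 4.36.
Because errors are independent across components, Cov(Tᵢ,Tⱼ) = Cov(Xᵢ,Xⱼ); the off-diagonal part of the true-score variance is the same as above.
True-score variance = [0.67 + 0.86 + 0.55] + 1.36 = 2.08 + 1.36 = 3.44.
Reliability = 3.44 / 4.36 = 0.7890.

0.7890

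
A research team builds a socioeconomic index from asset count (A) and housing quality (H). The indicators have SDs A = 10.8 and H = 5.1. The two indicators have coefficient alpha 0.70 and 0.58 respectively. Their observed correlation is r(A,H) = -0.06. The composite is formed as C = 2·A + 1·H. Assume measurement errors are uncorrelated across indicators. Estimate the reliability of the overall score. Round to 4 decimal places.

0.6852

Var(C) = 2²·10.8² + 5.1² + 2·[2·10.8·5.1·(-0.06)] = 492.57 − 13.2192 = 479.351.
Because errors are independent across components, Cov(Tᵢ,Tⱼ) = Cov(Xᵢ,Xⱼ); the off-diagonal part of the true-score variance is the same as above.
True-score variance = [2²·10.8²·0.70 + 5.1²·0.58] − 13.2192 = 341.678 − 13.2192 = 328.459.
Reliability = 328.459 / 479.351 = 0.6852.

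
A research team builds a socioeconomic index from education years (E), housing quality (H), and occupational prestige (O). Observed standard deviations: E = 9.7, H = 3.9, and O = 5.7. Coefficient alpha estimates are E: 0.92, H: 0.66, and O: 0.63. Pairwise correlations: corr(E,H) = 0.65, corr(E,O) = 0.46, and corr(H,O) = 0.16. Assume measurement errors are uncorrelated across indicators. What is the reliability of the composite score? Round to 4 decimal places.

0.9007

Var(E+H+O) = 9.7² + 3.9² + 5.7² + 2·[9.7·3.9·0.65 + 9.7·5.7·0.46 + 3.9·5.7·0.16] = 141.79 + 107.159 = 248.949.
Under uncorrelated errors the observed covariances equal the true-score covariances, so only the own-variance terms attenuate.
True-score variance = [9.7²·0.92 + 3.9²·0.66 + 5.7²·0.63] + 107.159 = 117.07 + 107.159 = 224.23.
Reliability = 224.23 / 248.949 = 0.9007.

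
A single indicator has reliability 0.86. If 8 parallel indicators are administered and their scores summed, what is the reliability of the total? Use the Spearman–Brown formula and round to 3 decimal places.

0.980

ρ_k = kρ / (1 + (k−1)ρ) = 8·0.86 / (1 + 7·0.86) = 6.880 / 7.020 = 0.980.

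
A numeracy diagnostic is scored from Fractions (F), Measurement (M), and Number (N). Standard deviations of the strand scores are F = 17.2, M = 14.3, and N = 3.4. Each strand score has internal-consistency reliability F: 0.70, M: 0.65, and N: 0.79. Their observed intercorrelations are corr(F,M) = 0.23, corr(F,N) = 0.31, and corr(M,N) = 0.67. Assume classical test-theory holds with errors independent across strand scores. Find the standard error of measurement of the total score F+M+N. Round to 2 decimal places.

Var(total) = 511.89 + 214.55 = 726.44.
True-score variance = 349.139 + 214.55 = 563.689, so reliability = 0.7760.
Error variance = 726.44 − 563.689 = 162.751; SEM = √162.751 = 12.76.

12.76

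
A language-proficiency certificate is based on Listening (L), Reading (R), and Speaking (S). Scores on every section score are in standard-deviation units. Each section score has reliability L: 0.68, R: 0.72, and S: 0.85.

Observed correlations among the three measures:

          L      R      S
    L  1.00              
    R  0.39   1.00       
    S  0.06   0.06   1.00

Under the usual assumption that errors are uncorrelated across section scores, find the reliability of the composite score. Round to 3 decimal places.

Var(L+R+S) = 3 + 2·[0.39 + 0.06 + 0.06] = 3 + 1.02 = 4.02.
Under uncorrelated errors the observed covariances equal the true-score covariances, so only the own-variance terms attenuate.
True-score variance = [0.68 + 0.72 + 0.85] + 1.02 = 2.25 + 1.02 = 3.27.
Reliability = 3.27 / 4.02 = 0.813.

0.813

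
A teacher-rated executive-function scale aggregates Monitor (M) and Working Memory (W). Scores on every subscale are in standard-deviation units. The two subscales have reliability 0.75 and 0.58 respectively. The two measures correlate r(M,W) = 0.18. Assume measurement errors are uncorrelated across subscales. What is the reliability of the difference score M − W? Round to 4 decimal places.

Var(M−W) = 1 + 1 − 2·0.18 = 2 − 0.36 = 1.64.
With uncorrelated errors the cross-covariances are all true-score covariance, so they carry over unchanged; only the diagonal terms shrink to ρᵢσᵢ².
True-score variance = [0.75 + 0.58] − 0.36 = 1.33 − 0.36 = 0.97.
Reliability = 0.97 / 1.64 = 0.5915.

0.5915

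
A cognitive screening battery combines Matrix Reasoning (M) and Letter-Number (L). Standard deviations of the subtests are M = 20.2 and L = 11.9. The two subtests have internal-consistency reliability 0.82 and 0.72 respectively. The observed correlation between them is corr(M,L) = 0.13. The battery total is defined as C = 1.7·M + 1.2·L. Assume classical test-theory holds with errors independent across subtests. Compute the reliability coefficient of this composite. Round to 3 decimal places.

Var(C) = 1.7²·20.2² + 1.2²·11.9² + 2·[2.04·20.2·11.9·0.13] = 1383.15 + 127.498 = 1510.65.
With uncorrelated errors the cross-covariances are all true-score covariance, so they carry over unchanged; only the diagonal terms shrink to ρᵢσᵢ².
True-score variance = [1.7²·20.2²·0.82 + 1.2²·11.9²·0.72] + 127.498 = 1113.79 + 127.498 = 1241.29.
Reliability = 1241.29 / 1510.65 = 0.822.

0.822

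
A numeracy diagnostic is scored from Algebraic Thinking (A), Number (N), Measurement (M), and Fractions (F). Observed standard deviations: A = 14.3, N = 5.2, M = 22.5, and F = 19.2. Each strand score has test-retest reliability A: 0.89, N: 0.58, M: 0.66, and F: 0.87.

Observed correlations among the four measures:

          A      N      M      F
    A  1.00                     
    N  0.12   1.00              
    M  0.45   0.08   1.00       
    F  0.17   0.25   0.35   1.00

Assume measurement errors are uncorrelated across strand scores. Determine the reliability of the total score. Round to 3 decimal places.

0.865

Var(A+N+M+F) = 14.3² + 5.2² + 22.5² + 19.2² + 2·[14.3·5.2·0.12 + 14.3·22.5·0.45 + 14.3·19.2·0.17 + 5.2·22.5·0.08 + 5.2·19.2·0.25 + 22.5·19.2·0.35] = 1106.42 + 771.812 = 1878.23.
With uncorrelated errors the cross-covariances are all true-score covariance, so they carry over unchanged; only the diagonal terms shrink to ρᵢσᵢ².
True-score variance = [14.3²·0.89 + 5.2²·0.58 + 22.5²·0.66 + 19.2²·0.87] + 771.812 = 852.521 + 771.812 = 1624.33.
Reliability = 1624.33 / 1878.23 = 0.865.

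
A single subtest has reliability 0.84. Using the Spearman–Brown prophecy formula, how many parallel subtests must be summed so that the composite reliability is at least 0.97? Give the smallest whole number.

7

k ≥ ρ*(1−ρ₁)/(ρ₁(1−ρ*)) = 0.97·0.16 / (0.84·0.03) = 6.159.
Smallest integer k = 7.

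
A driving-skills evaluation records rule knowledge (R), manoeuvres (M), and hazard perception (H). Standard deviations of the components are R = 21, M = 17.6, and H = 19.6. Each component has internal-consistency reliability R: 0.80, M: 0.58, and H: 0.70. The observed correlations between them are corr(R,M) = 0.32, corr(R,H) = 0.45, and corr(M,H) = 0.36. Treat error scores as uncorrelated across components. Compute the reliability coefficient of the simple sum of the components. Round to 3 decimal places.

Var(R+M+H) = 21² + 17.6² + 19.6² + 2·[21·17.6·0.32 + 21·19.6·0.45 + 17.6·19.6·0.36] = 1134.92 + 855.355 = 1990.28.
Under uncorrelated errors the observed covariances equal the true-score covariances, so only the own-variance terms attenuate.
True-score variance = [21²·0.80 + 17.6²·0.58 + 19.6²·0.70] + 855.355 = 801.373 + 855.355 = 1656.73.
Reliability = 1656.73 / 1990.28 = 0.832.

0.832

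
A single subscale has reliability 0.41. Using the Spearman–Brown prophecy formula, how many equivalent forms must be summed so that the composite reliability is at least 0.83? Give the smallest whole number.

8

k ≥ ρ*(1−ρ₁)/(ρ₁(1−ρ*)) = 0.83·0.59 / (0.41·0.17) = 7.026.
Smallest integer k = 8.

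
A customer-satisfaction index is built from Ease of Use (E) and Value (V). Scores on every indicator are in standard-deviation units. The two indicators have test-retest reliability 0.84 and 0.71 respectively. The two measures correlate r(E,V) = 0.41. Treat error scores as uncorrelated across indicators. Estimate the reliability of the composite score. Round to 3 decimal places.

Var(E+V) = 2 + 2·[0.41] = 2 + 0.82 = 2.82.
Under uncorrelated errors the observed covariances equal the true-score covariances, so only the own-variance terms attenuate.
True-score variance = [0.84 + 0.71] + 0.82 = 1.55 + 0.82 = 2.37.
Reliability = 2.37 / 2.82 = 0.840.

0.840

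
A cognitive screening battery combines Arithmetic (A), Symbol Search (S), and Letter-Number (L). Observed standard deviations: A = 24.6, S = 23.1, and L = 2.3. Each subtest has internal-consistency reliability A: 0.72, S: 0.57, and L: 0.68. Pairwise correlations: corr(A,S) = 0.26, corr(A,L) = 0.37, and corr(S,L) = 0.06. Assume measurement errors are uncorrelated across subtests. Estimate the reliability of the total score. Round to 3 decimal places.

Var(A+S+L) = 24.6² + 23.1² + 2.3² + 2·[24.6·23.1·0.26 + 24.6·2.3·0.37 + 23.1·2.3·0.06] = 1144.06 + 343.74 = 1487.8.
Because errors are independent across components, Cov(Tᵢ,Tⱼ) = Cov(Xᵢ,Xⱼ); the off-diagonal part of the true-score variance is the same as above.
True-score variance = [24.6²·0.72 + 23.1²·0.57 + 2.3²·0.68] + 343.74 = 743.47 + 343.74 = 1087.21.
Reliability = 1087.21 / 1487.8 = 0.731.

0.731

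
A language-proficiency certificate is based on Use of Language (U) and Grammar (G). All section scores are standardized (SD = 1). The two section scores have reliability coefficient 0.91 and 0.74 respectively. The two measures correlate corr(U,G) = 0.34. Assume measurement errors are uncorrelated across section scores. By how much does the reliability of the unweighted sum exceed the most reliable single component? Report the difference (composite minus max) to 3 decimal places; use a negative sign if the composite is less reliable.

-0.041

Var(sum) = 2 + 0.68 = 2.68; true-score variance = 1.65 + 0.68 = 2.33; composite reliability = 0.8694.
Max component reliability = 0.9100.
Difference = 0.8694 − 0.9100 = -0.041.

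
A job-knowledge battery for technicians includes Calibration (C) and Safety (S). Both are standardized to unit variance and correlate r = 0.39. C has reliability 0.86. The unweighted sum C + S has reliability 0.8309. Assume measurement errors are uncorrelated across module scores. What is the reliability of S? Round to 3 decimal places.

0.670

Var(C+S) = 2 + 2·0.39 = 2.780.
True-score variance = ρ_C + ρ_S + 2·0.39, so 0.8309 = (0.86 + ρ_S + 0.78) / 2.780.
ρ_S = 0.8309·2.780 − 0.86 − 0.78 = 0.670.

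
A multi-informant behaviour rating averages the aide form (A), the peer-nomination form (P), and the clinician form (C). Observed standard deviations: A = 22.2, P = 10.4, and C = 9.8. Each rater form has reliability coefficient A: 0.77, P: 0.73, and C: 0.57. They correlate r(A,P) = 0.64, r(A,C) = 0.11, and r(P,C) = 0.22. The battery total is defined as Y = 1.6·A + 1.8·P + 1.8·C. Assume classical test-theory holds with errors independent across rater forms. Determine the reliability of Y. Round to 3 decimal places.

0.830

Var(Y) = 1.6²·22.2² + 1.8²·10.4² + 1.8²·9.8² + 2·[2.88·22.2·10.4·0.64 + 2.88·22.2·9.8·0.11 + 3.24·10.4·9.8·0.22] = 1923.28 + 1134.26 = 3057.54.
Under uncorrelated errors the observed covariances equal the true-score covariances, so only the own-variance terms attenuate.
True-score variance = [1.6²·22.2²·0.77 + 1.8²·10.4²·0.73 + 1.8²·9.8²·0.57] + 1134.26 = 1404.67 + 1134.26 = 2538.93.
Reliability = 2538.93 / 3057.54 = 0.830.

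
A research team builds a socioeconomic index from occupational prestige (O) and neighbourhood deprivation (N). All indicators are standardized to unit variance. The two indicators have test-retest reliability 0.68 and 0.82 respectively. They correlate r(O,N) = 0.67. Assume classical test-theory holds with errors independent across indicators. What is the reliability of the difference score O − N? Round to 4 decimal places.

Var(O−N) = 1 + 1 − 2·0.67 = 2 − 1.34 = 0.66.
Because errors are independent across components, Cov(Tᵢ,Tⱼ) = Cov(Xᵢ,Xⱼ); the off-diagonal part of the true-score variance is the same as above.
True-score variance = [0.68 + 0.82] − 1.34 = 1.5 − 1.34 = 0.16.
Reliability = 0.16 / 0.66 = 0.2424.

0.2424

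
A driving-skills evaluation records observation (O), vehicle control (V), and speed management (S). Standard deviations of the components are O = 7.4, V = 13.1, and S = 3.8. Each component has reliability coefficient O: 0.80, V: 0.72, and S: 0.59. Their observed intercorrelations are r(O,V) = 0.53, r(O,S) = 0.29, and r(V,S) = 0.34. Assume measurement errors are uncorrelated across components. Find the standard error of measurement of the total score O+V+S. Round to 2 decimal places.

Var(total) = 240.81 + 152.916 = 393.726.
True-score variance = 175.887 + 152.916 = 328.803, so reliability = 0.8351.
Error variance = 393.726 − 328.803 = 64.9232; SEM = √64.9232 = 8.06.

8.06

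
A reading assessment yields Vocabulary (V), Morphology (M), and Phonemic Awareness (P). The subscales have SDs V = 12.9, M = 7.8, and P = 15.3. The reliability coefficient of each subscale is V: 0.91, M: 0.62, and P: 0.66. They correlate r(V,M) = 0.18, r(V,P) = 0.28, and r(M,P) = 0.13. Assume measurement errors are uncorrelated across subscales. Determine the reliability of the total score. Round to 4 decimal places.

0.8159

Var(V+M+P) = 12.9² + 7.8² + 15.3² + 2·[12.9·7.8·0.18 + 12.9·15.3·0.28 + 7.8·15.3·0.13] = 461.34 + 177.779 = 639.119.
Because errors are independent across components, Cov(Tᵢ,Tⱼ) = Cov(Xᵢ,Xⱼ); the off-diagonal part of the true-score variance is the same as above.
True-score variance = [12.9²·0.91 + 7.8²·0.62 + 15.3²·0.66] + 177.779 = 343.653 + 177.779 = 521.432.
Reliability = 521.432 / 639.119 = 0.8159.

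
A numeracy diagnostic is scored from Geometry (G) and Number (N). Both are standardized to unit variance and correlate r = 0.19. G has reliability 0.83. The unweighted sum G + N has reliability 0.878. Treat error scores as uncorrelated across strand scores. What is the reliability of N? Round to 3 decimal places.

Var(G+N) = 2 + 2·0.19 = 2.380.
True-score variance = ρ_G + ρ_N + 2·0.19, so 0.878 = (0.83 + ρ_N + 0.38) / 2.380.
ρ_N = 0.878·2.380 − 0.83 − 0.38 = 0.880.

0.880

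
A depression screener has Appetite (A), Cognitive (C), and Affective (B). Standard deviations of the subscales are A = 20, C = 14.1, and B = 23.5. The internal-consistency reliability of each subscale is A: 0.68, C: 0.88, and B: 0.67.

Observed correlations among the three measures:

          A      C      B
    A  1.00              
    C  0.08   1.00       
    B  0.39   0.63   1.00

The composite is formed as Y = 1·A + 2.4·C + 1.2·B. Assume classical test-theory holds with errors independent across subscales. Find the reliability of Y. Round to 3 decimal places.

0.871

Var(Y) = 20² + 2.4²·14.1² + 1.2²·23.5² + 2·[2.4·20·14.1·0.08 + 1.2·20·23.5·0.39 + 2.88·14.1·23.5·0.63] = 2340.39 + 1750.61 = 4091.
With uncorrelated errors the cross-covariances are all true-score covariance, so they carry over unchanged; only the diagonal terms shrink to ρᵢσᵢ².
True-score variance = [20²·0.68 + 2.4²·14.1²·0.88 + 1.2²·23.5²·0.67] + 1750.61 = 1812.54 + 1750.61 = 3563.15.
Reliability = 3563.15 / 4091 = 0.871.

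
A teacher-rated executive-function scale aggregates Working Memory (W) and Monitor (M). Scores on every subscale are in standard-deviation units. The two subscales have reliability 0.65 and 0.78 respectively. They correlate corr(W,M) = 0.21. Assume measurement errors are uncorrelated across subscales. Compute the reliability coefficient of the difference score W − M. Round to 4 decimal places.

Var(W−M) = 1 + 1 − 2·0.21 = 2 − 0.42 = 1.58.
Because errors are independent across components, Cov(Tᵢ,Tⱼ) = Cov(Xᵢ,Xⱼ); the off-diagonal part of the true-score variance is the same as above.
True-score variance = [0.65 + 0.78] − 0.42 = 1.43 − 0.42 = 1.01.
Reliability = 1.01 / 1.58 = 0.6392.

0.6392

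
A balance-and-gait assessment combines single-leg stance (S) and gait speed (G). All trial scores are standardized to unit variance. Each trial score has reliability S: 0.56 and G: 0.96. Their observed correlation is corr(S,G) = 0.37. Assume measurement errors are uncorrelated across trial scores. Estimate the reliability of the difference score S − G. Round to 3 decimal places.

0.619

Var(S−G) = 1 + 1 − 2·0.37 = 2 − 0.74 = 1.26.
Because errors are independent across components, Cov(Tᵢ,Tⱼ) = Cov(Xᵢ,Xⱼ); the off-diagonal part of the true-score variance is the same as above.
True-score variance = [0.56 + 0.96] − 0.74 = 1.52 − 0.74 = 0.78.
Reliability = 0.78 / 1.26 = 0.619.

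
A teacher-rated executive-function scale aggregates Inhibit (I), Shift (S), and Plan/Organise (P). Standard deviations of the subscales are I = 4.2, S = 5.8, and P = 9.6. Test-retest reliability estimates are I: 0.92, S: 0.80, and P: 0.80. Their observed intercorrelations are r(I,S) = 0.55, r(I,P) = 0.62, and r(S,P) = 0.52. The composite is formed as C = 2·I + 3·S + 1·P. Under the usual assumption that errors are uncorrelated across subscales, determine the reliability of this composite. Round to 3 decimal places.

Var(C) = 2²·4.2² + 3²·5.8² + 9.6² + 2·[6·4.2·5.8·0.55 + 2·4.2·9.6·0.62 + 3·5.8·9.6·0.52] = 465.48 + 434.491 = 899.971.
With uncorrelated errors the cross-covariances are all true-score covariance, so they carry over unchanged; only the diagonal terms shrink to ρᵢσᵢ².
True-score variance = [2²·4.2²·0.92 + 3²·5.8²·0.80 + 9.6²·0.80] + 434.491 = 380.851 + 434.491 = 815.342.
Reliability = 815.342 / 899.971 = 0.906.

0.906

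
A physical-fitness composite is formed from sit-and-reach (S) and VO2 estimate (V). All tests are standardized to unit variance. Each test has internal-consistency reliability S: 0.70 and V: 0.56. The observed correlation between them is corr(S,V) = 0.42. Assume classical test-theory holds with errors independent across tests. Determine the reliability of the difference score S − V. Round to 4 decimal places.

Var(S−V) = 1 + 1 − 2·0.42 = 2 − 0.84 = 1.16.
With uncorrelated errors the cross-covariances are all true-score covariance, so they carry over unchanged; only the diagonal terms shrink to ρᵢσᵢ².
True-score variance = [0.70 + 0.56] − 0.84 = 1.26 − 0.84 = 0.42.
Reliability = 0.42 / 1.16 = 0.3621.

0.3621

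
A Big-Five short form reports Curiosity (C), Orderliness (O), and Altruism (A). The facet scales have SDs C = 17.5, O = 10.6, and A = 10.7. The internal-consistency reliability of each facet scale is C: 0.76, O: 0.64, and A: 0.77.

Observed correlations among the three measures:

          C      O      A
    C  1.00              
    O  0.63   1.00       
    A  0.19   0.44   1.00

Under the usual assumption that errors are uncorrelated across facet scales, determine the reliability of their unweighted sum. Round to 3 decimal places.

0.850

Var(C+O+A) = 17.5² + 10.6² + 10.7² + 2·[17.5·10.6·0.63 + 17.5·10.7·0.19 + 10.6·10.7·0.44] = 533.1 + 404.695 = 937.795.
With uncorrelated errors the cross-covariances are all true-score covariance, so they carry over unchanged; only the diagonal terms shrink to ρᵢσᵢ².
True-score variance = [17.5²·0.76 + 10.6²·0.64 + 10.7²·0.77] + 404.695 = 392.818 + 404.695 = 797.512.
Reliability = 797.512 / 937.795 = 0.850.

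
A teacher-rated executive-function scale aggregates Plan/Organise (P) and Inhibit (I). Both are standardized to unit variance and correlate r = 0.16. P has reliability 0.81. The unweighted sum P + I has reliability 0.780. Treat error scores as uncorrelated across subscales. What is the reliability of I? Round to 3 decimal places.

Var(P+I) = 2 + 2·0.16 = 2.320.
True-score variance = ρ_P + ρ_I + 2·0.16, so 0.780 = (0.81 + ρ_I + 0.32) / 2.320.
ρ_I = 0.780·2.320 − 0.81 − 0.32 = 0.680.

0.680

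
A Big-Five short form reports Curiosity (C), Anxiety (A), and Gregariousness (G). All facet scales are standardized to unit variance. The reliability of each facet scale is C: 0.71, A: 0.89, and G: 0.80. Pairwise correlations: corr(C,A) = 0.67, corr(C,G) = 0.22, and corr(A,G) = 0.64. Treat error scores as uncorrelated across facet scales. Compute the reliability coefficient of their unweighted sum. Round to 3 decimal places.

Var(C+A+G) = 3 + 2·[0.67 + 0.22 + 0.64] = 3 + 3.06 = 6.06.
Under uncorrelated errors the observed covariances equal the true-score covariances, so only the own-variance terms attenuate.
True-score variance = [0.71 + 0.89 + 0.80] + 3.06 = 2.4 + 3.06 = 5.46.
Reliability = 5.46 / 6.06 = 0.901.

0.901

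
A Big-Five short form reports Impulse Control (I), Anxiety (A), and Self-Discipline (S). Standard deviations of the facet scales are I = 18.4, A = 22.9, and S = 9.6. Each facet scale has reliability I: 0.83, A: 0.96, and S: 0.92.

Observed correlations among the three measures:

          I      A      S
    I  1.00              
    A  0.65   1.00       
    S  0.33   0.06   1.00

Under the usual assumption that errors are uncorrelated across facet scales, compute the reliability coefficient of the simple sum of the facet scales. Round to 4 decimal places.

Var(I+A+S) = 18.4² + 22.9² + 9.6² + 2·[18.4·22.9·0.65 + 18.4·9.6·0.33 + 22.9·9.6·0.06] = 955.13 + 690.731 = 1645.86.
Under uncorrelated errors the observed covariances equal the true-score covariances, so only the own-variance terms attenuate.
True-score variance = [18.4²·0.83 + 22.9²·0.96 + 9.6²·0.92] + 690.731 = 869.226 + 690.731 = 1559.96.
Reliability = 1559.96 / 1645.86 = 0.9478.

0.9478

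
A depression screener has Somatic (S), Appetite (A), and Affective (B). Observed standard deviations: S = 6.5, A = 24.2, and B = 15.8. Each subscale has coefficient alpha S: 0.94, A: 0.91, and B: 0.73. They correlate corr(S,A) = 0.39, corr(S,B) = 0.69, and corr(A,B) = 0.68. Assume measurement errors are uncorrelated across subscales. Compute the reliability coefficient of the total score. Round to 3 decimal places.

0.926

Var(S+A+B) = 6.5² + 24.2² + 15.8² + 2·[6.5·24.2·0.39 + 6.5·15.8·0.69 + 24.2·15.8·0.68] = 877.53 + 784.43 = 1661.96.
Under uncorrelated errors the observed covariances equal the true-score covariances, so only the own-variance terms attenuate.
True-score variance = [6.5²·0.94 + 24.2²·0.91 + 15.8²·0.73] + 784.43 = 754.885 + 784.43 = 1539.31.
Reliability = 1539.31 / 1661.96 = 0.926.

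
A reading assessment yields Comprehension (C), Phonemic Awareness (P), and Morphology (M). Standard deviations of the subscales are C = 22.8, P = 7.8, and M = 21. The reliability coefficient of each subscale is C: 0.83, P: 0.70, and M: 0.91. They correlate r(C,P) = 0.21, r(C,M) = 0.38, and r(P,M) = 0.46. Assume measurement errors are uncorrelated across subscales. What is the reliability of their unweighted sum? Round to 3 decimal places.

0.909

Var(C+P+M) = 22.8² + 7.8² + 21² + 2·[22.8·7.8·0.21 + 22.8·21·0.38 + 7.8·21·0.46] = 1021.68 + 589.277 = 1610.96.
Under uncorrelated errors the observed covariances equal the true-score covariances, so only the own-variance terms attenuate.
True-score variance = [22.8²·0.83 + 7.8²·0.70 + 21²·0.91] + 589.277 = 875.365 + 589.277 = 1464.64.
Reliability = 1464.64 / 1610.96 = 0.909.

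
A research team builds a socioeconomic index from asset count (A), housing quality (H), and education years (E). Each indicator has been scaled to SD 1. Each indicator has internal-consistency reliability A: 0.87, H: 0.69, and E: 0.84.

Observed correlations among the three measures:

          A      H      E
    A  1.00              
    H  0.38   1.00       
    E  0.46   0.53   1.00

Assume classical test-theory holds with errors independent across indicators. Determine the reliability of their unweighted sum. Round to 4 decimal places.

0.8955

Var(A+H+E) = 3 + 2·[0.38 + 0.46 + 0.53] = 3 + 2.74 = 5.74.
Because errors are independent across components, Cov(Tᵢ,Tⱼ) = Cov(Xᵢ,Xⱼ); the off-diagonal part of the true-score variance is the same as above.
True-score variance = [0.87 + 0.69 + 0.84] + 2.74 = 2.4 + 2.74 = 5.14.
Reliability = 5.14 / 5.74 = 0.8955.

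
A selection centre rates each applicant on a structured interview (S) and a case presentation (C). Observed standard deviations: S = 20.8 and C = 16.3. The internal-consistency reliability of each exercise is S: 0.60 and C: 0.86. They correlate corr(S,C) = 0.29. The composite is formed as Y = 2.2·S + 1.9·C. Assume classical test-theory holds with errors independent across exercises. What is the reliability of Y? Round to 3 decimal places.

Var(Y) = 2.2²·20.8² + 1.9²·16.3² + 2·[4.18·20.8·16.3·0.29] = 3053.12 + 821.969 = 3875.09.
Because errors are independent across components, Cov(Tᵢ,Tⱼ) = Cov(Xᵢ,Xⱼ); the off-diagonal part of the true-score variance is the same as above.
True-score variance = [2.2²·20.8²·0.60 + 1.9²·16.3²·0.86] + 821.969 = 2081.25 + 821.969 = 2903.22.
Reliability = 2903.22 / 3875.09 = 0.749.

0.749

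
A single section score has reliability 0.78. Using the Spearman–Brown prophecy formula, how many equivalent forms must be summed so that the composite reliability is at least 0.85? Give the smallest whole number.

k ≥ ρ*(1−ρ₁)/(ρ₁(1−ρ*)) = 0.85·0.22 / (0.78·0.15) = 1.598.
Smallest integer k = 2.

2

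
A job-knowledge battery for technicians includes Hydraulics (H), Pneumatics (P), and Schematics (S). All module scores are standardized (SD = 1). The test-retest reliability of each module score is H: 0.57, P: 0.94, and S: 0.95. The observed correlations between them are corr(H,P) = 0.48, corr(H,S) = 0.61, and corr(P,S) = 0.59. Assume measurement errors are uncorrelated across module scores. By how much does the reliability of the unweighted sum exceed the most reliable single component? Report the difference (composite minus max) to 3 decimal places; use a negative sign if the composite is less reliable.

Var(sum) = 3 + 3.36 = 6.36; true-score variance = 2.46 + 3.36 = 5.82; composite reliability = 0.9151.
Max component reliability = 0.9500.
Difference = 0.9151 − 0.9500 = -0.035.

-0.035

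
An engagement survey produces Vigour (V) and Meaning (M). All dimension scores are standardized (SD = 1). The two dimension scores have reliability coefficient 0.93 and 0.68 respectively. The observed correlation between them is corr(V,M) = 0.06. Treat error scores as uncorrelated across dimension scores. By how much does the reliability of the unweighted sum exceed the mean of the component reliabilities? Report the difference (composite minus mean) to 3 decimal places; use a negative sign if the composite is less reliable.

Var(sum) = 2 + 0.12 = 2.12; true-score variance = 1.61 + 0.12 = 1.73; composite reliability = 0.8160.
Mean component reliability = 0.8050.
Difference = 0.8160 − 0.8050 = 0.011.

0.011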